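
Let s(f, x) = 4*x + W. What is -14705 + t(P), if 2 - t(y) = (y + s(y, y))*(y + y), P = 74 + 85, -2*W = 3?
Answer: -267036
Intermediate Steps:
W = -3/2 (W = -½*3 = -3/2 ≈ -1.5000)
P = 159
s(f, x) = -3/2 + 4*x (s(f, x) = 4*x - 3/2 = -3/2 + 4*x)
t(y) = 2 - 2*y*(-3/2 + 5*y) (t(y) = 2 - (y + (-3/2 + 4*y))*(y + y) = 2 - (-3/2 + 5*y)*2*y = 2 - 2*y*(-3/2 + 5*y))
-14705 + t(P) = -14705 + (2 - 10*159² + 3*159) = -14705 + (2 - 10*25281 + 477) = -14705 + (2 - 252810 + 477) = -14705 - 252331 = -267036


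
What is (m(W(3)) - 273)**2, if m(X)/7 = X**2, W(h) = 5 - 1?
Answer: 25921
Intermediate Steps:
W(h) = 4
m(X) = 7*X**2
(m(W(3)) - 273)**2 = (7*4**2 - 273)**2 = (7*16 - 273)**2 = (112 - 273)**2 = (-161)**2 = 25921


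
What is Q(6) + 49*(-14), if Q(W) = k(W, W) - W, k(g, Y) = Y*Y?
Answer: -656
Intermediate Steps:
k(g, Y) = Y**2
Q(W) = W**2 - W
Q(6) + 49*(-14) = 6*(-1 + 6) + 49*(-14) = 6*5 - 686 = 30 - 686 = -656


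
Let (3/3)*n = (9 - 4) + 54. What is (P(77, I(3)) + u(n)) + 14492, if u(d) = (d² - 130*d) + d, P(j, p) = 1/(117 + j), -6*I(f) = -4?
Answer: 2010229/194 ≈ 10362.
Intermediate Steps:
I(f) = ⅔ (I(f) = -⅙*(-4) = ⅔)
n = 59 (n = (9 - 4) + 54 = 5 + 54 = 59)
u(d) = d² - 129*d
(P(77, I(3)) + u(n)) + 14492 = (1/(117 + 77) + 59*(-129 + 59)) + 14492 = (1/194 + 59*(-70)) + 14492 = (1/194 - 4130) + 14492 = -801219/194 + 14492 = 2010229/194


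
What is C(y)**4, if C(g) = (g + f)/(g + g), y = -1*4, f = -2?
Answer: 81/256 ≈ 0.31641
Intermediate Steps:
y = -4
C(g) = (-2 + g)/(2*g) (C(g) = (g - 2)/(g + g) = (-2 + g)/((2*g)) = (-2 + g)*(1/(2*g)) = (-2 + g)/(2*g))
C(y)**4 = ((1/2)*(-2 - 4)/(-4))**4 = ((1/2)*(-1/4)*(-6))**4 = (3/4)**4 = 81/256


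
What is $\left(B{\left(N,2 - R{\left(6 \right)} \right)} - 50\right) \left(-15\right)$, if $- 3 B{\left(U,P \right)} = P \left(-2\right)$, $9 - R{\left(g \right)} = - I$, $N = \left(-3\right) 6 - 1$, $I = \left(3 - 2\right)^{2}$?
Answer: $830$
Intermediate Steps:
$I = 1$ ($I = 1^{2} = 1$)
$N = -19$ ($N = -18 - 1 = -19$)
$R{\left(g \right)} = 10$ ($R{\left(g \right)} = 9 - \left(-1\right) 1 = 9 - -1 = 9 + 1 = 10$)
$B{\left(U,P \right)} = \frac{2 P}{3}$ ($B{\left(U,P \right)} = - \frac{P \left(-2\right)}{3} = - \frac{\left(-2\right) P}{3} = \frac{2 P}{3}$)
$\left(B{\left(N,2 - R{\left(6 \right)} \right)} - 50\right) \left(-15\right) = \left(\frac{2 \left(2 - 10\right)}{3} - 50\right) \left(-15\right) = \left(\frac{2}{3} \left(-8\right) - 50\right) \left(-15\right) = \left(- \frac{16}{3} - 50\right) \left(-15\right) = \left(- \frac{166}{3}\right) \left(-15\right) = 830$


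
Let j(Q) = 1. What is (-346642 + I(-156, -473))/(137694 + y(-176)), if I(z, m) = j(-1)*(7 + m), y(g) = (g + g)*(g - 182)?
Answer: -173554/131855 ≈ -1.3162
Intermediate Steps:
y(g) = 2*g*(-182 + g) (y(g) = (2*g)*(-182 + g) = 2*g*(-182 + g))
I(z, m) = 7 + m (I(z, m) = 1*(7 + m) = 7 + m)
(-346642 + I(-156, -473))/(137694 + y(-176)) = (-346642 + (7 - 473))/(137694 + 2*(-176)*(-182 - 176)) = (-346642 - 466)/(137694 + 2*(-176)*(-358)) = -347108/(137694 + 126016) = -347108/263710 = -347108*1/263710 = -173554/131855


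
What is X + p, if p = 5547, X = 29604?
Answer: 35151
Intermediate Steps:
X + p = 29604 + 5547 = 35151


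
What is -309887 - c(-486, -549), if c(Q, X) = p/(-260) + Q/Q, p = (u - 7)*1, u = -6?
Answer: -6197761/20 ≈ -3.0989e+5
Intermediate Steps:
p = -13 (p = (-6 - 7)*1 = -13*1 = -13)
c(Q, X) = 21/20 (c(Q, X) = -13/(-260) + Q/Q = -13*(-1/260) + 1 = 1/20 + 1 = 21/20)
-309887 - c(-486, -549) = -309887 - 1*21/20 = -309887 - 21/20 = -6197761/20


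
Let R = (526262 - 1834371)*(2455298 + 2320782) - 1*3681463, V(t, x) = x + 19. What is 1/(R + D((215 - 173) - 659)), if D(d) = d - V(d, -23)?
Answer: -1/6247636914796 ≈ -1.6006e-13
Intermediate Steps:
V(t, x) = 19 + x
D(d) = 4 + d (D(d) = d - (19 - 23) = d - 1*(-4) = d + 4 = 4 + d)
R = -6247636914183 (R = -1308109*4776080 - 3681463 = -6247633232720 - 3681463 = -6247636914183)
1/(R + D((215 - 173) - 659)) = 1/(-6247636914183 + (4 + ((215 - 173) - 659))) = 1/(-6247636914183 + (4 + (42 - 659))) = 1/(-6247636914183 + (4 - 617)) = 1/(-6247636914183 - 613) = 1/(-6247636914796) = -1/6247636914796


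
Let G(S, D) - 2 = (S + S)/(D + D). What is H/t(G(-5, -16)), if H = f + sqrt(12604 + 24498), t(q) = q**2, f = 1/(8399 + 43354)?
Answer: 256/70849857 + 256*sqrt(37102)/1369 ≈ 36.019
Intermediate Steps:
G(S, D) = 2 + S/D (G(S, D) = 2 + (S + S)/(D + D) = 2 + (2*S)/((2*D)) = 2 + (2*S)*(1/(2*D)) = 2 + S/D)
f = 1/51753 ≈ 1.9323e-5
H = 1/51753 + sqrt(37102) (H = 1/51753 + sqrt(12604 + 24498) = 1/51753 + sqrt(37102) ≈ 192.62)
H/t(G(-5, -16)) = (1/51753 + sqrt(37102))/((2 - 5/(-16))**2) = (1/51753 + sqrt(37102))/((2 - 5*(-1/16))**2) = (1/51753 + sqrt(37102))/((2 + 5/16)**2) = (1/51753 + sqrt(37102))/((37/16)**2) = (1/51753 + sqrt(37102))/(1369/256) = (1/51753 + sqrt(37102))*(256/1369) = 256/70849857 + 256*sqrt(37102)/1369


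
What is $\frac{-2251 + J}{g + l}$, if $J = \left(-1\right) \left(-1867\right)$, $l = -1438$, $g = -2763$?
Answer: $\frac{384}{4201} \approx 0.091407$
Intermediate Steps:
$J = 1867$
$\frac{-2251 + J}{g + l} = \frac{-2251 + 1867}{-2763 - 1438} = - \frac{384}{-4201} = \left(-384\right) \left(- \frac{1}{4201}\right) = \frac{384}{4201}$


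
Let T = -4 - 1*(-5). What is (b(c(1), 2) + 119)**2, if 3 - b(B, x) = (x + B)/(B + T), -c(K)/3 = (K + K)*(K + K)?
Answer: 1774224/121 ≈ 14663.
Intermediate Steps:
c(K) = -12*K**2 (c(K) = -3*(K + K)*(K + K) = -3*2*K*2*K = -12*K**2)
T = 1 (T = -4 + 5 = 1)
b(B, x) = 3 - (B + x)/(1 + B) (b(B, x) = 3 - (x + B)/(B + 1) = 3 - (B + x)/(1 + B))
(b(c(1), 2) + 119)**2 = ((3 - 1*2 + 2*(-12*1**2))/(1 - 12*1**2) + 119)**2 = ((3 - 2 + 2*(-12*1))/(1 - 12*1) + 119)**2 = ((3 - 2 + 2*(-12))/(1 - 12) + 119)**2 = ((3 - 2 - 24)/(-11) + 119)**2 = (-1/11*(-23) + 119)**2 = (23/11 + 119)**2 = (1332/11)**2 = 1774224/121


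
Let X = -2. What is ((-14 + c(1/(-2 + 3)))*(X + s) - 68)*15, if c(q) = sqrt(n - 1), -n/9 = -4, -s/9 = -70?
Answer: -132900 + 9420*sqrt(35) ≈ -77171.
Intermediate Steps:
s = 630 (s = -9*(-70) = 630)
n = 36 (n = -9*(-4) = 36)
c(q) = sqrt(35) (c(q) = sqrt(36 - 1) = sqrt(35))
((-14 + c(1/(-2 + 3)))*(X + s) - 68)*15 = ((-14 + sqrt(35))*(-2 + 630) - 68)*15 = ((-14 + sqrt(35))*628 - 68)*15 = ((-8792 + 628*sqrt(35)) - 68)*15 = (-8860 + 628*sqrt(35))*15 = -132900 + 9420*sqrt(35)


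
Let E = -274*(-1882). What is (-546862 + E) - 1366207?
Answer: -1397401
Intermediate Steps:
E = 515668
(-546862 + E) - 1366207 = (-546862 + 515668) - 1366207 = -31194 - 1366207 = -1397401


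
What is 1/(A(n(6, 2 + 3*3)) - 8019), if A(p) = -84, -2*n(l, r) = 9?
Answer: -1/8103 ≈ -0.00012341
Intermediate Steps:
n(l, r) = -9/2 (n(l, r) = -½*9 = -9/2)
1/(A(n(6, 2 + 3*3)) - 8019) = 1/(-84 - 8019) = 1/(-8103) = -1/8103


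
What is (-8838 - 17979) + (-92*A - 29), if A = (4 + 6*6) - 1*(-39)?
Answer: -34114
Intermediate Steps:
A = 79 (A = (4 + 36) + 39 = 40 + 39 = 79)
(-8838 - 17979) + (-92*A - 29) = (-8838 - 17979) + (-92*79 - 29) = -26817 + (-7268 - 29) = -26817 - 7297 = -34114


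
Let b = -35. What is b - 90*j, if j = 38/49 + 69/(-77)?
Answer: -13015/539 ≈ -24.147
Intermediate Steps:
j = -65/539 (j = 38*(1/49) + 69*(-1/77) = 38/49 - 69/77 = -65/539 ≈ -0.12059)
b - 90*j = -35 - 90*(-65/539) = -35 + 5850/539 = -13015/539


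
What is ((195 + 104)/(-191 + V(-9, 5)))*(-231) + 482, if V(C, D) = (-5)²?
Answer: 149081/166 ≈ 898.08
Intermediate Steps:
V(C, D) = 25
((195 + 104)/(-191 + V(-9, 5)))*(-231) + 482 = ((195 + 104)/(-191 + 25))*(-231) + 482 = (299/(-166))*(-231) + 482 = (299*(-1/166))*(-231) + 482 = -299/166*(-231) + 482 = 69069/166 + 482 = 149081/166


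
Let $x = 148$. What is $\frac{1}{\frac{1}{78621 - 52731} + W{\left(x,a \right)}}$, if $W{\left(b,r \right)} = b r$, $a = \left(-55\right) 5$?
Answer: $- \frac{25890}{1053722999} \approx -2.457 \cdot 10^{-5}$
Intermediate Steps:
$a = -275$
$\frac{1}{\frac{1}{78621 - 52731} + W{\left(x,a \right)}} = \frac{1}{\frac{1}{78621 - 52731} + 148 \left(-275\right)} = \frac{1}{\frac{1}{25890} - 40700} = \frac{1}{- \frac{1053722999}{25890}} = - \frac{25890}{1053722999}$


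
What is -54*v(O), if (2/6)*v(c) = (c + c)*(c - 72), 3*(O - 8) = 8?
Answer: 211968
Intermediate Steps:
O = 32/3 (O = 8 + (1/3)*8 = 8 + 8/3 = 32/3 ≈ 10.667)
v(c) = 6*c*(-72 + c) (v(c) = 3*((c + c)*(c - 72)) = 3*((2*c)*(-72 + c)) = 3*(2*c*(-72 + c)) = 6*c*(-72 + c))
-54*v(O) = -324*32*(-72 + 32/3)/3 = -324*32*(-184)/(3*3) = -54*(-11776/3) = 211968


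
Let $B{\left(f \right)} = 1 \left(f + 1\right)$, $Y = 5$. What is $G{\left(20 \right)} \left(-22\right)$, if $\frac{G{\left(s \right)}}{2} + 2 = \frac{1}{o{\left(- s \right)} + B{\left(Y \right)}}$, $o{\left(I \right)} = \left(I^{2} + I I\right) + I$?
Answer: $\frac{34562}{393} \approx 87.944$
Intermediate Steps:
$o{\left(I \right)} = I + 2 I^{2}$ ($o{\left(I \right)} = \left(I^{2} + I^{2}\right) + I = 2 I^{2} + I = I + 2 I^{2}$)
$B{\left(f \right)} = 1 + f$ ($B{\left(f \right)} = 1 \left(1 + f\right) = 1 + f$)
$G{\left(s \right)} = -4 + \frac{2}{6 - s \left(1 - 2 s\right)}$ ($G{\left(s \right)} = -4 + \frac{2}{- s \left(1 + 2 \left(- s\right)\right) + \left(1 + 5\right)} = -4 + \frac{2}{- s \left(1 - 2 s\right) + 6} = -4 + \frac{2}{6 - s \left(1 - 2 s\right)}$)
$G{\left(20 \right)} \left(-22\right) = \frac{2 \left(-11 + 2 \cdot 20 \left(1 - 40\right)\right)}{6 - 20 \left(1 - 40\right)} \left(-22\right) = \frac{2 \left(-11 + 2 \cdot 20 \left(-39\right)\right)}{6 - 20 \left(-39\right)} \left(-22\right) = \frac{2 \left(-11 - 1560\right)}{6 + 780} \left(-22\right) = 2 \cdot \frac{1}{786} \left(-1571\right) \left(-22\right) = \left(- \frac{1571}{393}\right) \left(-22\right) = \frac{34562}{393}$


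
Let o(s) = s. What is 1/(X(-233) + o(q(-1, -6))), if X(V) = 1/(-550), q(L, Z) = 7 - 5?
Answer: 550/1099 ≈ 0.50045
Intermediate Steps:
q(L, Z) = 2
X(V) = -1/550
1/(X(-233) + o(q(-1, -6))) = 1/(-1/550 + 2) = 1/(1099/550) = 550/1099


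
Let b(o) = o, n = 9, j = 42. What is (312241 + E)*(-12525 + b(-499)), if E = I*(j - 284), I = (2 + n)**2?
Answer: -3685258016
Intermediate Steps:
I = 121 (I = (2 + 9)**2 = 11**2 = 121)
E = -29282 (E = 121*(42 - 284) = 121*(-242) = -29282)
(312241 + E)*(-12525 + b(-499)) = (312241 - 29282)*(-12525 - 499) = 282959*(-13024) = -3685258016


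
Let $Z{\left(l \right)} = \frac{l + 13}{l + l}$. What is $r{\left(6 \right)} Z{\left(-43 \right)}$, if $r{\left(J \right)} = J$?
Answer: $\frac{90}{43} \approx 2.093$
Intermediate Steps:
$Z{\left(l \right)} = \frac{13 + l}{2 l}$
$r{\left(6 \right)} Z{\left(-43 \right)} = 6 \frac{13 - 43}{2 \left(-43\right)} = 6 \cdot \frac{1}{2} \left(- \frac{1}{43}\right) \left(-30\right) = 6 \cdot \frac{15}{43} = \frac{90}{43}$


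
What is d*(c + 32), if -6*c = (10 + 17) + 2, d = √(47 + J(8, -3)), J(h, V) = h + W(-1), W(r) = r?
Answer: 163*√6/2 ≈ 199.63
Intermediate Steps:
J(h, V) = -1 + h (J(h, V) = h - 1 = -1 + h)
d = 3*√6 (d = √(47 + (-1 + 8)) = √(47 + 7) = √54 = 3*√6 ≈ 7.3485)
c = -29/6 (c = -((10 + 17) + 2)/6 = -(27 + 2)/6 = -⅙*29 = -29/6 ≈ -4.8333)
d*(c + 32) = (3*√6)*(-29/6 + 32) = (3*√6)*(163/6) = 163*√6/2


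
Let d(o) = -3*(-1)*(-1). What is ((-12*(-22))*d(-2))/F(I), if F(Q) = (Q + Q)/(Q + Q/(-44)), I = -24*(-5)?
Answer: -387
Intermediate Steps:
d(o) = -3 (d(o) = 3*(-1) = -3)
I = 120
F(Q) = 88/43 (F(Q) = (2*Q)/(Q + Q*(-1/44)) = (2*Q)/(Q - Q/44) = (2*Q)/((43*Q/44)) = (2*Q)*(44/(43*Q)) = 88/43)
((-12*(-22))*d(-2))/F(I) = (-12*(-22)*(-3))/(88/43) = (264*(-3))*(43/88) = -792*43/88 = -387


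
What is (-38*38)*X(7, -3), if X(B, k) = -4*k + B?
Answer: -27436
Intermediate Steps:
X(B, k) = B - 4*k
(-38*38)*X(7, -3) = (-38*38)*(7 - 4*(-3)) = -1444*(7 + 12) = -1444*19 = -27436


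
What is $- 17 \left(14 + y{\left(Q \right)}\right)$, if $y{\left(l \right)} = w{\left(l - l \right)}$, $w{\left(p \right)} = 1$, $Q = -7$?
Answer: $-255$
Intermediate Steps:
$y{\left(l \right)} = 1$
$- 17 \left(14 + y{\left(Q \right)}\right) = - 17 \left(14 + 1\right) = \left(-17\right) 15 = -255$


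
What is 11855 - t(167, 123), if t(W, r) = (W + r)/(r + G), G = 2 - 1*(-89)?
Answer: 1268340/107 ≈ 11854.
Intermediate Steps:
G = 91 (G = 2 + 89 = 91)
t(W, r) = (W + r)/(91 + r) (t(W, r) = (W + r)/(r + 91) = (W + r)/(91 + r))
11855 - t(167, 123) = 11855 - (167 + 123)/(91 + 123) = 11855 - 290/214 = 11855 - 1*145/107 = 11855 - 145/107 = 1268340/107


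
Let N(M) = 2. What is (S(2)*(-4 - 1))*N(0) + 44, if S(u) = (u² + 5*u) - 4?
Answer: -56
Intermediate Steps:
S(u) = -4 + u² + 5*u
(S(2)*(-4 - 1))*N(0) + 44 = ((-4 + 2² + 5*2)*(-4 - 1))*2 + 44 = ((-4 + 4 + 10)*(-5))*2 + 44 = (10*(-5))*2 + 44 = -50*2 + 44 = -100 + 44 = -56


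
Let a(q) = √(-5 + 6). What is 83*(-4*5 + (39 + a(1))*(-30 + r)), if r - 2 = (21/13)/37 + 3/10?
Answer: -44963424/481 ≈ -93479.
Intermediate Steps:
a(q) = 1 (a(q) = √1 = 1)
r = 11273/4810 (r = 2 + ((21/13)/37 + 3/10) = 2 + ((21*(1/13))*(1/37) + 3*(⅒)) = 2 + ((21/13)*(1/37) + 3/10) = 2 + (21/481 + 3/10) = 2 + 1653/4810 = 11273/4810 ≈ 2.3437)
83*(-4*5 + (39 + a(1))*(-30 + r)) = 83*(-4*5 + (39 + 1)*(-30 + 11273/4810)) = 83*(-20 + 40*(-133027/4810)) = 83*(-20 - 532108/481) = 83*(-541728/481) = -44963424/481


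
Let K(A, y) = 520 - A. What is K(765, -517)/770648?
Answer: -245/770648 ≈ -0.00031791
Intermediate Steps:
K(765, -517)/770648 = (520 - 1*765)/770648 = (520 - 765)*(1/770648) = -245*1/770648 = -245/770648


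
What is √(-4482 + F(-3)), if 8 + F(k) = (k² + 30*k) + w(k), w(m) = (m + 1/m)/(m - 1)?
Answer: I*√164526/6 ≈ 67.603*I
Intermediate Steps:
w(m) = (m + 1/m)/(-1 + m)
F(k) = -8 + k² + 30*k + (1 + k²)/(k*(-1 + k)) (F(k) = -8 + ((k² + 30*k) + (1 + k²)/(k*(-1 + k))) = -8 + (k² + 30*k + (1 + k²)/(k*(-1 + k))) = -8 + k² + 30*k + (1 + k²)/(k*(-1 + k)))
√(-4482 + F(-3)) = √(-4482 + (1 + (-3)² - 3*(-1 - 3)*(-8 + (-3)² + 30*(-3)))/((-3)*(-1 - 3))) = √(-4482 - ⅓*(1 + 9 - 3*(-4)*(-8 + 9 - 90))/(-4)) = √(-4482 - ⅓*(-¼)*(1 + 9 - 3*(-4)*(-89))) = √(-4482 - ⅓*(-¼)*(1 + 9 - 1068)) = √(-4482 - ⅓*(-¼)*(-1058)) = √(-4482 - 529/6) = √(-27421/6) = I*√164526/6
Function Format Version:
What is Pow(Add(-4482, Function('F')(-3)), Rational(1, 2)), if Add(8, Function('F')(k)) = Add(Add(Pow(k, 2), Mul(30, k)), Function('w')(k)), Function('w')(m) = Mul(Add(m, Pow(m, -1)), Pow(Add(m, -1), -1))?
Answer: Mul(Rational(1, 6), I, Pow(164526, Rational(1, 2))) ≈ Mul(67.603, I)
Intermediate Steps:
Function('w')(m) = Mul(Pow(Add(-1, m), -1), Add(m, Pow(m, -1))) (Function('w')(m) = Mul(Add(m, Pow(m, -1)), Pow(Add(-1, m), -1)) = Mul(Pow(Add(-1, m), -1), Add(m, Pow(m, -1))))
Function('F')(k) = Add(-8, Pow(k, 2), Mul(30, k), Mul(Pow(k, -1), Pow(Add(-1, k), -1), Add(1, Pow(k, 2)))) (Function('F')(k) = Add(-8, Add(Add(Pow(k, 2), Mul(30, k)), Mul(Pow(k, -1), Pow(Add(-1, k), -1), Add(1, Pow(k, 2))))) = Add(-8, Add(Pow(k, 2), Mul(30, k), Mul(Pow(k, -1), Pow(Add(-1, k), -1), Add(1, Pow(k, 2))))) = Add(-8, Pow(k, 2), Mul(30, k), Mul(Pow(k, -1), Pow(Add(-1, k), -1), Add(1, Pow(k, 2)))))
Pow(Add(-4482, Function('F')(-3)), Rational(1, 2)) = Pow(Add(-4482, Mul(Pow(-3, -1), Pow(Add(-1, -3), -1), Add(1, Pow(-3, 2), Mul(-3, Add(-1, -3), Add(-8, Pow(-3, 2), Mul(30, -3)))))), Rational(1, 2)) = Pow(Add(-4482, Mul(Rational(-1, 3), Pow(-4, -1), Add(1, 9, Mul(-3, -4, Add(-8, 9, -90))))), Rational(1, 2)) = Pow(Add(-4482, Mul(Rational(-1, 3), Rational(-1, 4), Add(1, 9, Mul(-3, -4, -89)))), Rational(1, 2)) = Pow(Add(-4482, Mul(Rational(-1, 3), Rational(-1, 4), Add(1, 9, -1068))), Rational(1, 2)) = Pow(Add(-4482, Mul(Rational(-1, 3), Rational(-1, 4), -1058)), Rational(1, 2)) = Pow(Add(-4482, Rational(-529, 6)), Rational(1, 2)) = Pow(Rational(-27421, 6), Rational(1, 2)) = Mul(Rational(1, 6), I, Pow(164526, Rational(1, 2)))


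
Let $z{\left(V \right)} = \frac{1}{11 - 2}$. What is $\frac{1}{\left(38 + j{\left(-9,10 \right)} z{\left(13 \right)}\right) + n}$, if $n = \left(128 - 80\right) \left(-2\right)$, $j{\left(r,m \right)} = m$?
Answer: $- \frac{9}{512} \approx -0.017578$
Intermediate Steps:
$z{\left(V \right)} = \frac{1}{9}$
$n = -96$ ($n = 48 \left(-2\right) = -96$)
$\frac{1}{\left(38 + j{\left(-9,10 \right)} z{\left(13 \right)}\right) + n} = \frac{1}{\left(38 + 10 \cdot \frac{1}{9}\right) - 96} = \frac{1}{\left(38 + \frac{10}{9}\right) - 96} = \frac{1}{\frac{352}{9} - 96} = \frac{1}{- \frac{512}{9}} = - \frac{9}{512}$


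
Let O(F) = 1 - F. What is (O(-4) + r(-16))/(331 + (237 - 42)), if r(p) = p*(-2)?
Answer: 37/526 ≈ 0.070342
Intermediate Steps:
r(p) = -2*p
(O(-4) + r(-16))/(331 + (237 - 42)) = ((1 - 1*(-4)) - 2*(-16))/(331 + (237 - 42)) = ((1 + 4) + 32)/(331 + 195) = (5 + 32)/526 = 37*(1/526) = 37/526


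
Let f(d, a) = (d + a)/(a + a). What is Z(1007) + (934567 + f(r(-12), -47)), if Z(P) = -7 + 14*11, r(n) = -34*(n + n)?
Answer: 87862347/94 ≈ 9.3471e+5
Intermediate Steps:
r(n) = -68*n
f(d, a) = (a + d)/(2*a) (f(d, a) = (a + d)/((2*a)) = (a + d)*(1/(2*a)) = (a + d)/(2*a))
Z(P) = 147 (Z(P) = -7 + 154 = 147)
Z(1007) + (934567 + f(r(-12), -47)) = 147 + (934567 + (½)*(-47 - 68*(-12))/(-47)) = 147 + (934567 + (½)*(-1/47)*(-47 + 816)) = 147 + (934567 + (½)*(-1/47)*769) = 147 + (934567 - 769/94) = 147 + 87848529/94 = 87862347/94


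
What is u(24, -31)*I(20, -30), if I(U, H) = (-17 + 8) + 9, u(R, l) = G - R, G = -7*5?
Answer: 0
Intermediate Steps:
G = -35
u(R, l) = -35 - R
I(U, H) = 0 (I(U, H) = -9 + 9 = 0)
u(24, -31)*I(20, -30) = (-35 - 1*24)*0 = (-35 - 24)*0 = -59*0 = 0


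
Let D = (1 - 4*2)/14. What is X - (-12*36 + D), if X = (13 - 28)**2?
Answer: 1315/2 ≈ 657.50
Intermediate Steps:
X = 225 (X = (-15)**2 = 225)
D = -1/2 (D = (1 - 8)*(1/14) = -7*1/14 = -1/2 ≈ -0.50000)
X - (-12*36 + D) = 225 - (-12*36 - 1/2) = 225 - (-432 - 1/2) = 225 - 1*(-865/2) = 225 + 865/2 = 1315/2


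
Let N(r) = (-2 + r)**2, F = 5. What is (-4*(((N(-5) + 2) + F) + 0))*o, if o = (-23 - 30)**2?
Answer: -629216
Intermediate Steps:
o = 2809 (o = (-53)**2 = 2809)
(-4*(((N(-5) + 2) + F) + 0))*o = -4*((((-2 - 5)**2 + 2) + 5) + 0)*2809 = -4*((((-7)**2 + 2) + 5) + 0)*2809 = -4*(((49 + 2) + 5) + 0)*2809 = -4*((51 + 5) + 0)*2809 = -4*(56 + 0)*2809 = -4*56*2809 = -224*2809 = -629216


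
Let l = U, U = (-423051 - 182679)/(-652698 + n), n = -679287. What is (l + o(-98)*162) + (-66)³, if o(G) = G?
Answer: -26939089846/88799 ≈ -3.0337e+5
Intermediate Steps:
U = 40382/88799 (U = (-423051 - 182679)/(-652698 - 679287) = -605730/(-1331985) = -605730*(-1/1331985) = 40382/88799 ≈ 0.45476)
l = 40382/88799 ≈ 0.45476
(l + o(-98)*162) + (-66)³ = (40382/88799 - 98*162) + (-66)³ = (40382/88799 - 15876) - 287496 = -1409732542/88799 - 287496 = -26939089846/88799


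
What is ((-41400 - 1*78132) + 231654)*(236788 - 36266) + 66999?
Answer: 22482994683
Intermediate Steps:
((-41400 - 1*78132) + 231654)*(236788 - 36266) + 66999 = ((-41400 - 78132) + 231654)*200522 + 66999 = (-119532 + 231654)*200522 + 66999 = 112122*200522 + 66999 = 22482927684 + 66999 = 22482994683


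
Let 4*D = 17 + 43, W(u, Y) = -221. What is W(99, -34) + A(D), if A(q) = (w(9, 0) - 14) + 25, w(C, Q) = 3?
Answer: -207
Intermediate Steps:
D = 15 (D = (17 + 43)/4 = (1/4)*60 = 15)
A(q) = 14 (A(q) = (3 - 14) + 25 = -11 + 25 = 14)
W(99, -34) + A(D) = -221 + 14 = -207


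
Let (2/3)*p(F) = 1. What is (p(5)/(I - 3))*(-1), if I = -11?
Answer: 3/28 ≈ 0.10714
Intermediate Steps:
p(F) = 3/2 (p(F) = (3/2)*1 = 3/2)
(p(5)/(I - 3))*(-1) = ((3/2)/(-11 - 3))*(-1) = ((3/2)/(-14))*(-1) = -1/14*3/2*(-1) = -3/28*(-1) = 3/28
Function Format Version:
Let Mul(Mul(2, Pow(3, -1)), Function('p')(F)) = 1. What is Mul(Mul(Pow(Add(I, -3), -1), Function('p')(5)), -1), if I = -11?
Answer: Rational(3, 28) ≈ 0.10714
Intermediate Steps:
Function('p')(F) = Rational(3, 2) (Function('p')(F) = Mul(Rational(3, 2), 1) = Rational(3, 2))
Mul(Mul(Pow(Add(I, -3), -1), Function('p')(5)), -1) = Mul(Mul(Pow(Add(-11, -3), -1), Rational(3, 2)), -1) = Mul(Mul(Pow(-14, -1), Rational(3, 2)), -1) = Mul(Mul(Rational(-1, 14), Rational(3, 2)), -1) = Mul(Rational(-3, 28), -1) = Rational(3, 28)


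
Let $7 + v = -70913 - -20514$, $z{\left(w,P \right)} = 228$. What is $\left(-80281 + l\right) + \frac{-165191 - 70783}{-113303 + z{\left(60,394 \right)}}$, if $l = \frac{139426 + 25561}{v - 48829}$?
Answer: $- \frac{180165629871552}{2244199525} \approx -80281.0$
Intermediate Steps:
$v = -50406$ ($v = -7 - 50399 = -50406$)
$l = - \frac{164987}{99235}$ ($l = \frac{139426 + 25561}{-50406 - 48829} = \frac{164987}{-99235} = 164987 \left(- \frac{1}{99235}\right) = - \frac{164987}{99235} \approx -1.6626$)
$\left(-80281 + l\right) + \frac{-165191 - 70783}{-113303 + z{\left(60,394 \right)}} = \left(-80281 - \frac{164987}{99235}\right) + \frac{-165191 - 70783}{-113303 + 228} = - \frac{7966850022}{99235} - \frac{235974}{-113075} = - \frac{7966850022}{99235} - - \frac{235974}{113075} = - \frac{7966850022}{99235} + \frac{235974}{113075} = - \frac{180165629871552}{2244199525}$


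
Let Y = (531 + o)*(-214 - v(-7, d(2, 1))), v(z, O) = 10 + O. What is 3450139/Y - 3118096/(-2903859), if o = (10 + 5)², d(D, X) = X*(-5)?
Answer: -150832900639/7631341452 ≈ -19.765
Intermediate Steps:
d(D, X) = -5*X
o = 225 (o = 15² = 225)
Y = -165564 (Y = (531 + 225)*(-214 - (10 - 5*1)) = 756*(-214 - (10 - 5)) = 756*(-214 - 1*5) = 756*(-214 - 5) = 756*(-219) = -165564)
3450139/Y - 3118096/(-2903859) = 3450139/(-165564) - 3118096/(-2903859) = 3450139*(-1/165564) - 3118096*(-1/2903859) = -492877/23652 + 3118096/2903859 = -150832900639/7631341452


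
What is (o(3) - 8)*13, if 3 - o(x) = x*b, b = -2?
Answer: 13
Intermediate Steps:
o(x) = 3 + 2*x (o(x) = 3 - x*(-2) = 3 - (-2)*x = 3 + 2*x)
(o(3) - 8)*13 = ((3 + 2*3) - 8)*13 = ((3 + 6) - 8)*13 = (9 - 8)*13 = 1*13 = 13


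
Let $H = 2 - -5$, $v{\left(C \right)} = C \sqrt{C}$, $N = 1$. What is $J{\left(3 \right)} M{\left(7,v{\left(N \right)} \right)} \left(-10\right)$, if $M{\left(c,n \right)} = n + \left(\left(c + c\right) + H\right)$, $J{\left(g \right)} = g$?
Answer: $-660$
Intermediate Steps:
$v{\left(C \right)} = C^{\frac{3}{2}}$
$H = 7$ ($H = 2 + 5 = 7$)
$M{\left(c,n \right)} = 7 + n + 2 c$ ($M{\left(c,n \right)} = n + \left(\left(c + c\right) + 7\right) = n + \left(2 c + 7\right) = n + \left(7 + 2 c\right) = 7 + n + 2 c$)
$J{\left(3 \right)} M{\left(7,v{\left(N \right)} \right)} \left(-10\right) = 3 \left(7 + 1^{\frac{3}{2}} + 2 \cdot 7\right) \left(-10\right) = 3 \left(7 + 1 + 14\right) \left(-10\right) = 3 \cdot 22 \left(-10\right) = 66 \left(-10\right) = -660$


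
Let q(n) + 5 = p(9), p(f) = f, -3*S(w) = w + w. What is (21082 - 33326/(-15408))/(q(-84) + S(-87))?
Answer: 162432391/477648 ≈ 340.07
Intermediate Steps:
S(w) = -2*w/3 (S(w) = -(w + w)/3 = -2*w/3)
q(n) = 4 (q(n) = -5 + 9 = 4)
(21082 - 33326/(-15408))/(q(-84) + S(-87)) = (21082 - 33326/(-15408))/(4 - 2/3*(-87)) = (21082 - 33326*(-1/15408))/(4 + 58) = (21082 + 16663/7704)/62 = (162432391/7704)*(1/62) = 162432391/477648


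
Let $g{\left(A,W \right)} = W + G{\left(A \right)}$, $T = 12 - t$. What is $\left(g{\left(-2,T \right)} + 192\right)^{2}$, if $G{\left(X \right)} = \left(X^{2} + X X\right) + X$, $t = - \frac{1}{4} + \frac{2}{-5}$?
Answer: $\frac{17749369}{400} \approx 44373.0$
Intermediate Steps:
$t = - \frac{13}{20}$ ($t = \left(-1\right) \frac{1}{4} + 2 \left(- \frac{1}{5}\right) = - \frac{1}{4} - \frac{2}{5} = - \frac{13}{20} \approx -0.65$)
$G{\left(X \right)} = X + 2 X^{2}$ ($G{\left(X \right)} = \left(X^{2} + X^{2}\right) + X = 2 X^{2} + X = X + 2 X^{2}$)
$T = \frac{253}{20}$ ($T = 12 - - \frac{13}{20} = 12 + \frac{13}{20} = \frac{253}{20} \approx 12.65$)
$g{\left(A,W \right)} = W + A \left(1 + 2 A\right)$
$\left(g{\left(-2,T \right)} + 192\right)^{2} = \left(\left(\frac{253}{20} - 2 \left(1 + 2 \left(-2\right)\right)\right) + 192\right)^{2} = \left(\left(\frac{253}{20} - 2 \left(1 - 4\right)\right) + 192\right)^{2} = \left(\left(\frac{253}{20} - -6\right) + 192\right)^{2} = \left(\left(\frac{253}{20} + 6\right) + 192\right)^{2} = \left(\frac{373}{20} + 192\right)^{2} = \left(\frac{4213}{20}\right)^{2} = \frac{17749369}{400}$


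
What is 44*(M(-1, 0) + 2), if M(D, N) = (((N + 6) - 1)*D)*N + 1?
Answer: 132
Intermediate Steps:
M(D, N) = 1 + D*N*(5 + N) (M(D, N) = (((6 + N) - 1)*D)*N + 1 = ((5 + N)*D)*N + 1 = (D*(5 + N))*N + 1 = D*N*(5 + N) + 1 = 1 + D*N*(5 + N))
44*(M(-1, 0) + 2) = 44*((1 - 1*0² + 5*(-1)*0) + 2) = 44*((1 - 1*0 + 0) + 2) = 44*((1 + 0 + 0) + 2) = 44*(1 + 2) = 44*3 = 132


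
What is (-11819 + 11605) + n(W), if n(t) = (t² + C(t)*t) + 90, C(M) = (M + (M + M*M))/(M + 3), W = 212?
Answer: 19254316/215 ≈ 89555.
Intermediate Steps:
C(M) = (M² + 2*M)/(3 + M) (C(M) = (M + (M + M²))/(3 + M) = (M² + 2*M)/(3 + M))
n(t) = 90 + t² + t²*(2 + t)/(3 + t) (n(t) = (t² + (t*(2 + t)/(3 + t))*t) + 90 = (t² + t²*(2 + t)/(3 + t)) + 90 = 90 + t² + t²*(2 + t)/(3 + t))
(-11819 + 11605) + n(W) = (-11819 + 11605) + (212²*(2 + 212) + (3 + 212)*(90 + 212²))/(3 + 212) = -214 + (44944*214 + 215*(90 + 44944))/215 = -214 + (9618016 + 215*45034)/215 = -214 + (9618016 + 9682310)/215 = -214 + (1/215)*19300326 = -214 + 19300326/215 = 19254316/215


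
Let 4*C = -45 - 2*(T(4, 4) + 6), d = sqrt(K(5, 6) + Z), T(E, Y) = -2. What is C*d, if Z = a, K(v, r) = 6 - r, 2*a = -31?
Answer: -53*I*sqrt(62)/8 ≈ -52.165*I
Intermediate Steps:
a = -31/2 (a = (1/2)*(-31) = -31/2 ≈ -15.500)
Z = -31/2 ≈ -15.500
d = I*sqrt(62)/2 (d = sqrt((6 - 1*6) - 31/2) = sqrt((6 - 6) - 31/2) = sqrt(0 - 31/2) = sqrt(-31/2) = I*sqrt(62)/2 ≈ 3.937*I)
C = -53/4 (C = (-45 - 2*(-2 + 6))/4 = (-45 - 2*4)/4 = (-45 - 8)/4 = (1/4)*(-53) = -53/4 ≈ -13.250)
C*d = -53*I*sqrt(62)/8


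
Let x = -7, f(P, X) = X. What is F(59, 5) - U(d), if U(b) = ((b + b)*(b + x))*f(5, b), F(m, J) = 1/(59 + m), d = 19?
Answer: -1022351/118 ≈ -8664.0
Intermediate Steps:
U(b) = 2*b²*(-7 + b) (U(b) = ((b + b)*(b - 7))*b = ((2*b)*(-7 + b))*b = (2*b*(-7 + b))*b = 2*b²*(-7 + b))
F(59, 5) - U(d) = 1/(59 + 59) - 2*19²*(-7 + 19) = 1/118 - 2*361*12 = 1/118 - 1*8664 = 1/118 - 8664 = -1022351/118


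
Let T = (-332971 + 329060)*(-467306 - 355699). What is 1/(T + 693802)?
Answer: 1/3219466357 ≈ 3.1061e-10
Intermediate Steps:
T = 3218772555 (T = -3911*(-823005) = 3218772555)
1/(T + 693802) = 1/(3218772555 + 693802) = 1/3219466357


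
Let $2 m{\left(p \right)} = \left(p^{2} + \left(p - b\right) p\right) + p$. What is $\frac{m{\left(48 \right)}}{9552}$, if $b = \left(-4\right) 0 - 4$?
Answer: $\frac{101}{398} \approx 0.25377$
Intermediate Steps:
$b = -4$ ($b = 0 - 4 = -4$)
$m{\left(p \right)} = \frac{p}{2} + \frac{p^{2}}{2} + \frac{p \left(4 + p\right)}{2}$ ($m{\left(p \right)} = \frac{\left(p^{2} + \left(p - -4\right) p\right) + p}{2} = \frac{\left(p^{2} + \left(p + 4\right) p\right) + p}{2} = \frac{\left(p^{2} + \left(4 + p\right) p\right) + p}{2} = \frac{\left(p^{2} + p \left(4 + p\right)\right) + p}{2} = \frac{p + p^{2} + p \left(4 + p\right)}{2} = \frac{p}{2} + \frac{p^{2}}{2} + \frac{p \left(4 + p\right)}{2}$)
$\frac{m{\left(48 \right)}}{9552} = \frac{\frac{1}{2} \cdot 48 \left(5 + 2 \cdot 48\right)}{9552} = \frac{1}{2} \cdot 48 \left(5 + 96\right) \frac{1}{9552} = \frac{1}{2} \cdot 48 \cdot 101 \cdot \frac{1}{9552} = 2424 \cdot \frac{1}{9552} = \frac{101}{398}$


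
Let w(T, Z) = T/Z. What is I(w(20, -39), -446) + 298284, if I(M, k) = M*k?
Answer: 11641996/39 ≈ 2.9851e+5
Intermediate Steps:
I(w(20, -39), -446) + 298284 = (20/(-39))*(-446) + 298284 = (20*(-1/39))*(-446) + 298284 = -20/39*(-446) + 298284 = 8920/39 + 298284 = 11641996/39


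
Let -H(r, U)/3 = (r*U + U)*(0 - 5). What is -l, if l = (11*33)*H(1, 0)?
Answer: 0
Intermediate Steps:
H(r, U) = 15*U + 15*U*r (H(r, U) = -3*(r*U + U)*(0 - 5) = -3*(U*r + U)*(-5) = -3*(U + U*r)*(-5) = -3*(-5*U - 5*U*r) = 15*U + 15*U*r)
l = 0 (l = (11*33)*(15*0*(1 + 1)) = 363*(15*0*2) = 363*0 = 0)
-l = -1*0 = 0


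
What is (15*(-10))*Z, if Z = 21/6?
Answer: -525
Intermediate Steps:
Z = 7/2 (Z = 21*(1/6) = 7/2 ≈ 3.5000)
(15*(-10))*Z = (15*(-10))*(7/2) = -150*7/2 = -525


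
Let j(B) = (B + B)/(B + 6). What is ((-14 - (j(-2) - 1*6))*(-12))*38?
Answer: 3192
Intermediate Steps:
j(B) = 2*B/(6 + B) (j(B) = (2*B)/(6 + B) = 2*B/(6 + B))
((-14 - (j(-2) - 1*6))*(-12))*38 = ((-14 - (2*(-2)/(6 - 2) - 1*6))*(-12))*38 = ((-14 - (2*(-2)/4 - 6))*(-12))*38 = ((-14 - (2*(-2)*(¼) - 6))*(-12))*38 = ((-14 - (-1 - 6))*(-12))*38 = ((-14 - 1*(-7))*(-12))*38 = ((-14 + 7)*(-12))*38 = -7*(-12)*38 = 84*38 = 3192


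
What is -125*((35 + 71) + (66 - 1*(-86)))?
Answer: -32250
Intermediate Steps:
-125*((35 + 71) + (66 - 1*(-86))) = -125*(106 + (66 + 86)) = -125*(106 + 152) = -125*258 = -32250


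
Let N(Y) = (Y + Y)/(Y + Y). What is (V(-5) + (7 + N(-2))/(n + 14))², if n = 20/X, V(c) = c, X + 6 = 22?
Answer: 74529/3721 ≈ 20.029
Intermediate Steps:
X = 16 (X = -6 + 22 = 16)
N(Y) = 1 (N(Y) = (2*Y)/((2*Y)) = (2*Y)*(1/(2*Y)) = 1)
n = 5/4 (n = 20/16 = 20*(1/16) = 5/4 ≈ 1.2500)
(V(-5) + (7 + N(-2))/(n + 14))² = (-5 + (7 + 1)/(5/4 + 14))² = (-5 + 8/(61/4))² = (-5 + 8*(4/61))² = (-5 + 32/61)² = (-273/61)² = 74529/3721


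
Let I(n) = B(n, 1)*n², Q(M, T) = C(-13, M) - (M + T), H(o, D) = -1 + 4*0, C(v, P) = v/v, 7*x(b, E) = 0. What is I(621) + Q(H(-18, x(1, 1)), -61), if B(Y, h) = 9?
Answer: 3470832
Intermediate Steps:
x(b, E) = 0 (x(b, E) = (⅐)*0 = 0)
C(v, P) = 1
H(o, D) = -1 (H(o, D) = -1 + 0 = -1)
Q(M, T) = 1 - M - T (Q(M, T) = 1 - (M + T) = 1 + (-M - T) = 1 - M - T)
I(n) = 9*n²
I(621) + Q(H(-18, x(1, 1)), -61) = 9*621² + (1 - 1*(-1) - 1*(-61)) = 9*385641 + (1 + 1 + 61) = 3470769 + 63 = 3470832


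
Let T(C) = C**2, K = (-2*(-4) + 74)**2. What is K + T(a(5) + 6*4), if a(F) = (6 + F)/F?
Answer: 185261/25 ≈ 7410.4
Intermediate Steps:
K = 6724 (K = (8 + 74)**2 = 82**2 = 6724)
K + T(a(5) + 6*4) = 6724 + ((6 + 5)/5 + 6*4)**2 = 6724 + ((1/5)*11 + 24)**2 = 6724 + (11/5 + 24)**2 = 6724 + (131/5)**2 = 6724 + 17161/25 = 185261/25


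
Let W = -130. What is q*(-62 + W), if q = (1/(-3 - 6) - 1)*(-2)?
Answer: -1280/3 ≈ -426.67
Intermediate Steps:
q = 20/9 (q = (1/(-9) - 1)*(-2) = (-⅑ - 1)*(-2) = -10/9*(-2) = 20/9 ≈ 2.2222)
q*(-62 + W) = 20*(-62 - 130)/9 = (20/9)*(-192) = -1280/3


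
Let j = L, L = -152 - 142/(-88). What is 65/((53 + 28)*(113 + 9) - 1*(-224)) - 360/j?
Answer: 160509145/66871402 ≈ 2.4003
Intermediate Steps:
L = -6617/44 (L = -152 - 142*(-1/88) = -152 + 71/44 = -6617/44 ≈ -150.39)
j = -6617/44 ≈ -150.39
65/((53 + 28)*(113 + 9) - 1*(-224)) - 360/j = 65/((53 + 28)*(113 + 9) - 1*(-224)) - 360/(-6617/44) = 65/(81*122 + 224) - 360*(-44/6617) = 65/(9882 + 224) + 15840/6617 = 65/10106 + 15840/6617 = 160509145/66871402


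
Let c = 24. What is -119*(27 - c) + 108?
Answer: -249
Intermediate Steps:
-119*(27 - c) + 108 = -119*(27 - 1*24) + 108 = -119*(27 - 24) + 108 = -119*3 + 108 = -357 + 108 = -249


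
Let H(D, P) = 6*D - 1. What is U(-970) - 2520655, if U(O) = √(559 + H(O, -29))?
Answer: -2520655 + I*√5262 ≈ -2.5207e+6 + 72.54*I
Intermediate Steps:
H(D, P) = -1 + 6*D
U(O) = √(558 + 6*O) (U(O) = √(559 + (-1 + 6*O)) = √(558 + 6*O))
U(-970) - 2520655 = √(558 + 6*(-970)) - 2520655 = √(558 - 5820) - 2520655 = √(-5262) - 2520655 = I*√5262 - 2520655 = -2520655 + I*√5262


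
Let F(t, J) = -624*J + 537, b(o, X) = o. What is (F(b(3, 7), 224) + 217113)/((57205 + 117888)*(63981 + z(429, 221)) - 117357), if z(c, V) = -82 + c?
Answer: 77874/11263265147 ≈ 6.9140e-6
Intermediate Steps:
F(t, J) = 537 - 624*J
(F(b(3, 7), 224) + 217113)/((57205 + 117888)*(63981 + z(429, 221)) - 117357) = ((537 - 624*224) + 217113)/((57205 + 117888)*(63981 + (-82 + 429)) - 117357) = ((537 - 139776) + 217113)/(175093*(63981 + 347) - 117357) = (-139239 + 217113)/(175093*64328 - 117357) = 77874/(11263382504 - 117357) = 77874/11263265147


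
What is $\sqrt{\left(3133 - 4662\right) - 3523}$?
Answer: $2 i \sqrt{1263} \approx 71.077 i$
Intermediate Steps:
$\sqrt{\left(3133 - 4662\right) - 3523} = \sqrt{-1529 - 3523} = \sqrt{-5052} = 2 i \sqrt{1263}$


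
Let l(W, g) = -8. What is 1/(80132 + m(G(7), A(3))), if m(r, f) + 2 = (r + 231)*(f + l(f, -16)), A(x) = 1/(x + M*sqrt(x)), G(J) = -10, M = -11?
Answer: 27739485/2173669520723 + 2431*sqrt(3)/2173669520723 ≈ 1.2764e-5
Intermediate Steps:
A(x) = 1/(x - 11*sqrt(x))
m(r, f) = -2 + (-8 + f)*(231 + r) (m(r, f) = -2 + (r + 231)*(f - 8) = -2 + (231 + r)*(-8 + f) = -2 + (-8 + f)*(231 + r))
1/(80132 + m(G(7), A(3))) = 1/(80132 + (-1850 - 8*(-10) + 231/(3 - 11*sqrt(3)) - 10/(3 - 11*sqrt(3)))) = 1/(80132 + (-1850 + 80 + 231/(3 - 11*sqrt(3)) - 10/(3 - 11*sqrt(3)))) = 1/(80132 + (-1770 + 221/(3 - 11*sqrt(3)))) = 1/(78362 + 221/(3 - 11*sqrt(3)))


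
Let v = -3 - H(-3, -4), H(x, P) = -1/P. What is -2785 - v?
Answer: -11127/4 ≈ -2781.8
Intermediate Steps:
v = -13/4 (v = -3 - (-1)/(-4) = -3 - (-1)*(-1)/4 = -3 - 1*1/4 = -3 - 1/4 = -13/4 ≈ -3.2500)
-2785 - v = -2785 - 1*(-13/4) = -2785 + 13/4 = -11127/4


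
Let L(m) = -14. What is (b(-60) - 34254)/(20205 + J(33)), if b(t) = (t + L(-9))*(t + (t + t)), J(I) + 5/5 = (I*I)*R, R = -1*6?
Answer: -10467/6835 ≈ -1.5314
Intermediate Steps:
R = -6
J(I) = -1 - 6*I**2 (J(I) = -1 + (I*I)*(-6) = -1 + I**2*(-6) = -1 - 6*I**2)
b(t) = 3*t*(-14 + t) (b(t) = (t - 14)*(t + (t + t)) = (-14 + t)*(t + 2*t) = (-14 + t)*(3*t) = 3*t*(-14 + t))
(b(-60) - 34254)/(20205 + J(33)) = (3*(-60)*(-14 - 60) - 34254)/(20205 + (-1 - 6*33**2)) = (3*(-60)*(-74) - 34254)/(20205 + (-1 - 6*1089)) = (13320 - 34254)/(20205 + (-1 - 6534)) = -20934/(20205 - 6535) = -20934/13670 = -20934*1/13670 = -10467/6835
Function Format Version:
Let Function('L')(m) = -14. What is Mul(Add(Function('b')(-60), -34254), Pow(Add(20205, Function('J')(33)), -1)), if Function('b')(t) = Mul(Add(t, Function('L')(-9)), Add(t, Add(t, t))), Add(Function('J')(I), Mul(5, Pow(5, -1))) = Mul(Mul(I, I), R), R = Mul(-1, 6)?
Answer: Rational(-10467, 6835) ≈ -1.5314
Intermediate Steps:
R = -6
Function('J')(I) = Add(-1, Mul(-6, Pow(I, 2))) (Function('J')(I) = Add(-1, Mul(Mul(I, I), -6)) = Add(-1, Mul(Pow(I, 2), -6)) = Add(-1, Mul(-6, Pow(I, 2))))
Function('b')(t) = Mul(3, t, Add(-14, t)) (Function('b')(t) = Mul(Add(t, -14), Add(t, Add(t, t))) = Mul(Add(-14, t), Add(t, Mul(2, t))) = Mul(Add(-14, t), Mul(3, t)) = Mul(3, t, Add(-14, t)))
Mul(Add(Function('b')(-60), -34254), Pow(Add(20205, Function('J')(33)), -1)) = Mul(Add(Mul(3, -60, Add(-14, -60)), -34254), Pow(Add(20205, Add(-1, Mul(-6, Pow(33, 2)))), -1)) = Mul(Add(Mul(3, -60, -74), -34254), Pow(Add(20205, Add(-1, Mul(-6, 1089))), -1)) = Mul(Add(13320, -34254), Pow(Add(20205, Add(-1, -6534)), -1)) = Mul(-20934, Pow(Add(20205, -6535), -1)) = Mul(-20934, Pow(13670, -1)) = Mul(-20934, Rational(1, 13670)) = Rational(-10467, 6835)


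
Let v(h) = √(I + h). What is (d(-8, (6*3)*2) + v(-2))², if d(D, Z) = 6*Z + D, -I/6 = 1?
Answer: 43256 + 832*I*√2 ≈ 43256.0 + 1176.6*I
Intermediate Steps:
I = -6 (I = -6*1 = -6)
d(D, Z) = D + 6*Z
v(h) = √(-6 + h)
(d(-8, (6*3)*2) + v(-2))² = ((-8 + 6*((6*3)*2)) + √(-6 - 2))² = ((-8 + 6*(18*2)) + √(-8))² = ((-8 + 6*36) + 2*I*√2)² = ((-8 + 216) + 2*I*√2)² = (208 + 2*I*√2)²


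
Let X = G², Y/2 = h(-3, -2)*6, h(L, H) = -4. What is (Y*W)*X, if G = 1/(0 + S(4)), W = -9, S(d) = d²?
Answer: 27/16 ≈ 1.6875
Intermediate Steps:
Y = -48 (Y = 2*(-4*6) = 2*(-24) = -48)
G = 1/16 (G = 1/(0 + 4²) = 1/(0 + 16) = 1/16 ≈ 0.062500)
X = 1/256 (X = (1/16)² = 1/256 ≈ 0.0039063)
(Y*W)*X = -48*(-9)*(1/256) = 432*(1/256) = 27/16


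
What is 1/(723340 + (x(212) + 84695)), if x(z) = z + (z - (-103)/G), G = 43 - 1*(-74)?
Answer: 117/94589806 ≈ 1.2369e-6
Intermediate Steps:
G = 117 (G = 43 + 74 = 117)
x(z) = 103/117 + 2*z (x(z) = z + (z - (-103)/117) = z + (z - 1*(-103/117)) = z + (z + 103/117) = z + (103/117 + z) = 103/117 + 2*z)
1/(723340 + (x(212) + 84695)) = 1/(723340 + ((103/117 + 2*212) + 84695)) = 1/(723340 + ((103/117 + 424) + 84695)) = 1/(723340 + (49711/117 + 84695)) = 1/(723340 + 9959026/117) = 1/(94589806/117) = 117/94589806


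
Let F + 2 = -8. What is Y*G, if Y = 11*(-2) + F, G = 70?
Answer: -2240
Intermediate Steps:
F = -10 (F = -2 - 8 = -10)
Y = -32 (Y = 11*(-2) - 10 = -22 - 10 = -32)
Y*G = -32*70 = -2240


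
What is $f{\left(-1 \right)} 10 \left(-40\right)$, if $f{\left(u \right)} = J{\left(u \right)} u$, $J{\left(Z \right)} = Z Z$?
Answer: $400$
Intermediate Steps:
$J{\left(Z \right)} = Z^{2}$
$f{\left(u \right)} = u^{3}$ ($f{\left(u \right)} = u^{2} u = u^{3}$)
$f{\left(-1 \right)} 10 \left(-40\right) = \left(-1\right)^{3} \cdot 10 \left(-40\right) = \left(-1\right) 10 \left(-40\right) = \left(-10\right) \left(-40\right) = 400$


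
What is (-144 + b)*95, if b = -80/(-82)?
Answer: -557080/41 ≈ -13587.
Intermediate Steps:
b = 40/41 (b = -80*(-1/82) = 40/41 ≈ 0.97561)
(-144 + b)*95 = (-144 + 40/41)*95 = -5864/41*95 = -557080/41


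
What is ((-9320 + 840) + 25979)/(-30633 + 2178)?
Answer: -5833/9485 ≈ -0.61497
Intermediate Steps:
((-9320 + 840) + 25979)/(-30633 + 2178) = (-8480 + 25979)/(-28455) = 17499*(-1/28455) = -5833/9485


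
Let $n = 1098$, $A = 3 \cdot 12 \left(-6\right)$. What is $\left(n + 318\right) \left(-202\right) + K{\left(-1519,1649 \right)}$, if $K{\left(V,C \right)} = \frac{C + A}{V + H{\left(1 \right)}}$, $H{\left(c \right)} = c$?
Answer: $- \frac{434198009}{1518} \approx -2.8603 \cdot 10^{5}$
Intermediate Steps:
$A = -216$ ($A = 36 \left(-6\right) = -216$)
$K{\left(V,C \right)} = \frac{-216 + C}{1 + V}$ ($K{\left(V,C \right)} = \frac{C - 216}{V + 1} = \frac{-216 + C}{1 + V}$)
$\left(n + 318\right) \left(-202\right) + K{\left(-1519,1649 \right)} = \left(1098 + 318\right) \left(-202\right) + \frac{-216 + 1649}{1 - 1519} = 1416 \left(-202\right) + \frac{1}{-1518} \cdot 1433 = -286032 - \frac{1433}{1518} = - \frac{434198009}{1518}$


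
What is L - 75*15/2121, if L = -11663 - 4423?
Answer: -11373177/707 ≈ -16087.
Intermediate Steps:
L = -16086
L - 75*15/2121 = -16086 - 75*15/2121 = -16086 - 1125*1/2121 = -16086 - 375/707 = -11373177/707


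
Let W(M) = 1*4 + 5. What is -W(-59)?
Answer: -9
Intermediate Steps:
W(M) = 9 (W(M) = 4 + 5 = 9)
-W(-59) = -1*9 = -9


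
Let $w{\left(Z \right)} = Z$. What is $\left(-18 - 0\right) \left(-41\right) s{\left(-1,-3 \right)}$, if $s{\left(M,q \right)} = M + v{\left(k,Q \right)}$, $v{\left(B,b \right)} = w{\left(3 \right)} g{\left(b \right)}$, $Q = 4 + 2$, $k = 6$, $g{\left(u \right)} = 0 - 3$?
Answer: $-7380$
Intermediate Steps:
$g{\left(u \right)} = -3$ ($g{\left(u \right)} = 0 - 3 = -3$)
$Q = 6$
$v{\left(B,b \right)} = -9$ ($v{\left(B,b \right)} = 3 \left(-3\right) = -9$)
$s{\left(M,q \right)} = -9 + M$ ($s{\left(M,q \right)} = M - 9 = -9 + M$)
$\left(-18 - 0\right) \left(-41\right) s{\left(-1,-3 \right)} = \left(-18 - 0\right) \left(-41\right) \left(-9 - 1\right) = \left(-18 + 0\right) \left(-41\right) \left(-10\right) = \left(-18\right) \left(-41\right) \left(-10\right) = 738 \left(-10\right) = -7380$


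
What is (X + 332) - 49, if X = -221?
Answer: 62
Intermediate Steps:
(X + 332) - 49 = (-221 + 332) - 49 = 111 - 49 = 62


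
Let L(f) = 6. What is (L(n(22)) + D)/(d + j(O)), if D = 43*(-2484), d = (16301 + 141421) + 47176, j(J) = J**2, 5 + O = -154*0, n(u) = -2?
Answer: -106806/204923 ≈ -0.52120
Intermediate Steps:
O = -5 (O = -5 - 154*0 = -5 + 0 = -5)
d = 204898 (d = 157722 + 47176 = 204898)
D = -106812
(L(n(22)) + D)/(d + j(O)) = (6 - 106812)/(204898 + (-5)**2) = -106806/(204898 + 25) = -106806/204923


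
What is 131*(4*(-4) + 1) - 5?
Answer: -1970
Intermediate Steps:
131*(4*(-4) + 1) - 5 = 131*(-16 + 1) - 5 = 131*(-15) - 5 = -1965 - 5 = -1970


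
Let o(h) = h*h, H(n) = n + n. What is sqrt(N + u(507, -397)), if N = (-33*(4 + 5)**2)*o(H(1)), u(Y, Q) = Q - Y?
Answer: 2*I*sqrt(2899) ≈ 107.68*I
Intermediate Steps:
H(n) = 2*n
o(h) = h**2
N = -10692 (N = (-33*(4 + 5)**2)*(2*1)**2 = -33*9**2*2**2 = -33*81*4 = -2673*4 = -10692)
sqrt(N + u(507, -397)) = sqrt(-10692 + (-397 - 1*507)) = sqrt(-10692 + (-397 - 507)) = sqrt(-10692 - 904) = sqrt(-11596) = 2*I*sqrt(2899)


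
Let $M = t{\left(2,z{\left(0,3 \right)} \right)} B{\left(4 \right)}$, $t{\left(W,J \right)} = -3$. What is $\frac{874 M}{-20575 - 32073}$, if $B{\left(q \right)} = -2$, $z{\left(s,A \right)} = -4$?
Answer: $- \frac{1311}{13162} \approx -0.099605$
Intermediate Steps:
$M = 6$ ($M = \left(-3\right) \left(-2\right) = 6$)
$\frac{874 M}{-20575 - 32073} = \frac{874 \cdot 6}{-20575 - 32073} = \frac{5244}{-20575 - 32073} = \frac{5244}{-52648} = 5244 \left(- \frac{1}{52648}\right) = - \frac{1311}{13162}$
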